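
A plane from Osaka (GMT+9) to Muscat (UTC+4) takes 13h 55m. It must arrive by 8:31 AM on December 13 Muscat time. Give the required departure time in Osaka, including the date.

11:36 PM on December 12

Target arrival in UTC: 8:31 AM − 4:00 = 4:31 AM on Dec 13.
Subtract 13 hours and 55 minutes → departure 2:36 PM UTC on Dec 12.
Osaka is UTC+9:00: 2:36 PM + 9:00 = 11:36 PM on Dec 12.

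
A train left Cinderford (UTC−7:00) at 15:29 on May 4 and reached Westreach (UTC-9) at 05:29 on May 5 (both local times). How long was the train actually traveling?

Departure in UTC: 15:29 + 7:00 = 22:29 on May 4.
Arrival in UTC: 05:29 + 9:00 = 14:29 on May 5.
Elapsed = 14:29 − 22:29 (+1 day) = 16 hours.

16 hours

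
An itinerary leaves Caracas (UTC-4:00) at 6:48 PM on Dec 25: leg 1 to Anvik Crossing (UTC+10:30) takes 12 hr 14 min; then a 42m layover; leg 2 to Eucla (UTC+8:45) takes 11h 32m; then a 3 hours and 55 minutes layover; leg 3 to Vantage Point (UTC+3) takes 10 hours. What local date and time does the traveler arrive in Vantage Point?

Convert departure to UTC: 6:48 PM + 4:00 = 10:48 PM UTC on Dec 25.
Add 12 hours 14 minutes leg 1 → 11:02 AM UTC (Dec 26).
Add 42 minutes layover in Anvik Crossing → 11:44 AM UTC.
Add 11 hours and 32 minutes leg 2 → 11:16 PM UTC.
Add 3 hours and 55 minutes layover in Eucla → 3:11 AM UTC (Dec 27).
Add 10 hours leg 3 → 1:11 PM UTC.
Vantage Point is UTC+3:00, so local arrival = 1:11 PM + 3:00 = 4:11 PM on Dec 27.

4:11 PM on Dec 27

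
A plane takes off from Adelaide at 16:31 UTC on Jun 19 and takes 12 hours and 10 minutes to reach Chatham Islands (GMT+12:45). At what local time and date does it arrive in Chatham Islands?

17:26 on June 20

Departure is given in UTC: 16:31 on Jun 19.
Add 12 hours and 10 minutes → 04:41 UTC (Jun 20).
Chatham Islands is UTC+12:45: 04:41 + 12:45 = 17:26 on Jun 20.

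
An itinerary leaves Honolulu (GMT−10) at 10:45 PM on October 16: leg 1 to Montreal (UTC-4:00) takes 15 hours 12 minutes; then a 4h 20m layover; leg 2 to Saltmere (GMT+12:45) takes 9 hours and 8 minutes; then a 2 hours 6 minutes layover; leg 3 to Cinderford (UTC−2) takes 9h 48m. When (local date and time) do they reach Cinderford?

11:19 PM on October 18

Convert departure to UTC: 10:45 PM + 10:00 = 8:45 AM UTC on Oct 17.
Add 15 hours and 12 minutes leg 1 → 11:57 PM UTC.
Add 4 hours and 20 minutes layover in Montreal → 4:17 AM UTC (Oct 18).
Add 9 hours and 8 minutes leg 2 → 1:25 PM UTC.
Add 2 hours 6 minutes layover in Saltmere → 3:31 PM UTC.
Add 9 hours 48 minutes leg 3 → 1:19 AM UTC (Oct 19).
Cinderford is UTC−2:00, so local arrival = 1:19 AM − 2:00 = 11:19 PM on Oct 18.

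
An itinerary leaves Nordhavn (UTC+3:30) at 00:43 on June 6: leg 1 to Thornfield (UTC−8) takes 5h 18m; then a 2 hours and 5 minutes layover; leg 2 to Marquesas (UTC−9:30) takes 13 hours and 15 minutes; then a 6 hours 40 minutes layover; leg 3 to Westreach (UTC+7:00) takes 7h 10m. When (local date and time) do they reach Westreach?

14:41 on June 7

Convert departure to UTC: 00:43 − 3:30 = 21:13 UTC on Jun 5.
Add 5 hours and 18 minutes leg 1 → 02:31 UTC (Jun 6).
Add 2 hours 5 minutes layover in Thornfield → 04:36 UTC.
Add 13 hours 15 minutes leg 2 → 17:51 UTC.
Add 6 hours and 40 minutes layover in Marquesas → 00:31 UTC (Jun 7).
Add 7 hours and 10 minutes leg 3 → 07:41 UTC.
Westreach is UTC+7:00, so local arrival = 07:41 + 7:00 = 14:41 on Jun 7.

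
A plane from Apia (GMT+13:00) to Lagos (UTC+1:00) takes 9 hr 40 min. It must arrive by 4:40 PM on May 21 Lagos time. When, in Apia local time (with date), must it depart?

Target arrival in UTC: 4:40 PM − 1:00 = 3:40 PM on May 21.
Subtract 9 hours 40 minutes → departure 6:00 AM UTC on May 21.
Apia is UTC+13:00: 6:00 AM + 13:00 = 7:00 PM on May 21.

7:00 PM on May 21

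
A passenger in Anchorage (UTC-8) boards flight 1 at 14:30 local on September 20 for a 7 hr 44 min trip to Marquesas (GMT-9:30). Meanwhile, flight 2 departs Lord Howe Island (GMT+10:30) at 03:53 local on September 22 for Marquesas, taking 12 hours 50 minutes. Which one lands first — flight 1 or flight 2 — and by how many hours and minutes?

Flight 1 in UTC: 14:30 + 8:00 = 22:30 on Sep 20.
+7 hours 44 minutes → arrive 06:14 UTC on Sep 21.
Flight 2 in UTC: 03:53 − 10:30 = 17:23 on Sep 21.
+12 hours 50 minutes → arrive 06:13 UTC on Sep 22.
Flight 1 lands earlier by 23 hours 59 minutes.

the first, by 23 hours 59 minutes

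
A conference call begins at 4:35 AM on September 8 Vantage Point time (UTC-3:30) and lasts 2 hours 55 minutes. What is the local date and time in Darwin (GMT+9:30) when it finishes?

8:30 PM on September 8

Convert start to UTC: 4:35 AM + 3:30 = 8:05 AM UTC on Sep 8.
Add 2 hours 55 minutes duration → 11:00 AM UTC.
Darwin is UTC+9:30, so local end time = 11:00 AM + 9:30 = 8:30 PM on Sep 8.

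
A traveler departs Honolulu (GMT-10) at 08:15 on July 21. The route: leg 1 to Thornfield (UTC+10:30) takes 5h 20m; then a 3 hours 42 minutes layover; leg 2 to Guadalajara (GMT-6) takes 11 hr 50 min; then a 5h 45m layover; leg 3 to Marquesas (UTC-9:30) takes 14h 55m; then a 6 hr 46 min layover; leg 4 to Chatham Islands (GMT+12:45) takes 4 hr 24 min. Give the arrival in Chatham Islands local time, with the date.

Convert departure to UTC: 08:15 + 10:00 = 18:15 UTC on Jul 21.
Add 5 hours and 20 minutes leg 1 → 23:35 UTC.
Add 3 hours and 42 minutes layover in Thornfield → 03:17 UTC (Jul 22).
Add 11 hours 50 minutes leg 2 → 15:07 UTC.
Add 5 hours and 45 minutes layover in Guadalajara → 20:52 UTC.
Add 14 hours and 55 minutes leg 3 → 11:47 UTC (Jul 23).
Add 6 hours 46 minutes layover in Marquesas → 18:33 UTC.
Add 4 hours 24 minutes leg 4 → 22:57 UTC.
Chatham Islands is UTC+12:45, so local arrival = 22:57 + 12:45 = 11:42 on Jul 24.

11:42 on July 24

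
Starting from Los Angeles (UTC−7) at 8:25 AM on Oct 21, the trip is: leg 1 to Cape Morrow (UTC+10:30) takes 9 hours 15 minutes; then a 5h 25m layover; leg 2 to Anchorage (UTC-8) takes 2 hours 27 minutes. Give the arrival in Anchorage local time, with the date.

Convert departure to UTC: 8:25 AM + 7:00 = 3:25 PM UTC on Oct 21.
Add 9 hours and 15 minutes leg 1 → 12:40 AM UTC (Oct 22).
Add 5 hours 25 minutes layover in Cape Morrow → 6:05 AM UTC.
Add 2 hours 27 minutes leg 2 → 8:32 AM UTC.
Anchorage is UTC−8:00, so local arrival = 8:32 AM − 8:00 = 12:32 AM on Oct 22.

12:32 AM on October 22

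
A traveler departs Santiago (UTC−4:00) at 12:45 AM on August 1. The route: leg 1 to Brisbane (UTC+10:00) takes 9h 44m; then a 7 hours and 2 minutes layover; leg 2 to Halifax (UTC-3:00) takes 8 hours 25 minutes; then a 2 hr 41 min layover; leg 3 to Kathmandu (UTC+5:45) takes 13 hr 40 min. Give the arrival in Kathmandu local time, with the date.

4:02 AM on August 3

Convert departure to UTC: 12:45 AM + 4:00 = 4:45 AM UTC on Aug 1.
Add 9 hours 44 minutes leg 1 → 2:29 PM UTC.
Add 7 hours 2 minutes layover in Brisbane → 9:31 PM UTC.
Add 8 hours 25 minutes leg 2 → 5:56 AM UTC (Aug 2).
Add 2 hours and 41 minutes layover in Halifax → 8:37 AM UTC.
Add 13 hours 40 minutes leg 3 → 10:17 PM UTC.
Kathmandu is UTC+5:45, so local arrival = 10:17 PM + 5:45 = 4:02 AM on Aug 3.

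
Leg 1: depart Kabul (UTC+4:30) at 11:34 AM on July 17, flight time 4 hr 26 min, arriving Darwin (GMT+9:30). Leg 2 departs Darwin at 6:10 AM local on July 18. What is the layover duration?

9 hours 10 minutes

Convert departure to UTC: 11:34 AM − 4:30 = 7:04 AM UTC on Jul 17.
Add 4 hours 26 minutes flight time → 11:30 AM UTC.
Darwin is UTC+9:30, so local arrival = 11:30 AM + 9:30 = 9:00 PM on Jul 17.
Layover = 6:10 AM − 9:00 PM (+1 day) = 9 hours 10 minutes.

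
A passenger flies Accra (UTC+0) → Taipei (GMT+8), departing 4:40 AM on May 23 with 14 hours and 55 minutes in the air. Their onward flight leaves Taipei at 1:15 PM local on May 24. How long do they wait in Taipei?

Accra is at UTC+0, so departure is already 4:40 AM UTC on May 23.
Add 14 hours and 55 minutes flight time → 7:35 PM UTC.
Taipei is UTC+8:00, so local arrival = 7:35 PM + 8:00 = 3:35 AM on May 24.
Layover = 1:15 PM − 3:35 AM = 9 hours 40 minutes.

9 hours 40 minutes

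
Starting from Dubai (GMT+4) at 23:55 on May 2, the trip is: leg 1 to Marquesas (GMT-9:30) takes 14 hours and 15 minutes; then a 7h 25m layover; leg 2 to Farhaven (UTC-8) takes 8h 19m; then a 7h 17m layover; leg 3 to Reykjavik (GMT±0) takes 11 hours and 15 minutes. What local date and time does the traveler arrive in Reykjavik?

20:26 on May 4

Convert departure to UTC: 23:55 − 4:00 = 19:55 UTC on May 2.
Add 14 hours and 15 minutes leg 1 → 10:10 UTC (May 3).
Add 7 hours 25 minutes layover in Marquesas → 17:35 UTC.
Add 8 hours 19 minutes leg 2 → 01:54 UTC (May 4).
Add 7 hours 17 minutes layover in Farhaven → 09:11 UTC.
Add 11 hours and 15 minutes leg 3 → 20:26 UTC.
Reykjavik is UTC+0, so local arrival is the same: 20:26 on May 4.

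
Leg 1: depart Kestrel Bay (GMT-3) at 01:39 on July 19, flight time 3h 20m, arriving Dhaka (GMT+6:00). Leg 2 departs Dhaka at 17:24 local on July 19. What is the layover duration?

3 hours 25 minutes

Convert departure to UTC: 01:39 + 3:00 = 04:39 UTC on Jul 19.
Add 3 hours and 20 minutes flight time → 07:59 UTC.
Dhaka is UTC+6:00, so local arrival = 07:59 + 6:00 = 13:59 on Jul 19.
Layover = 17:24 − 13:59 = 3 hours 25 minutes.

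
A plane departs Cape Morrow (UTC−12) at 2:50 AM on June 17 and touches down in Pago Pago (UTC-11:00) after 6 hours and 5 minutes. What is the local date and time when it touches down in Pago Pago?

Pago Pago is 1:00 ahead of Cape Morrow.
After 6 hours 5 minutes it is 8:55 AM in Cape Morrow.
Shift by the zone difference: 8:55 AM + 1:00 = 9:55 AM on Jun 17 in Pago Pago.

9:55 AM on June 17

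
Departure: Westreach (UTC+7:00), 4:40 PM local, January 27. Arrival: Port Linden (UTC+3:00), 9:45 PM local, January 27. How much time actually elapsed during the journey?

9 hours 5 minutes

Departure in UTC: 4:40 PM − 7:00 = 9:40 AM on Jan 27.
Arrival in UTC: 9:45 PM − 3:00 = 6:45 PM on Jan 27.
Elapsed = 6:45 PM − 9:40 AM = 9 hours 5 minutes.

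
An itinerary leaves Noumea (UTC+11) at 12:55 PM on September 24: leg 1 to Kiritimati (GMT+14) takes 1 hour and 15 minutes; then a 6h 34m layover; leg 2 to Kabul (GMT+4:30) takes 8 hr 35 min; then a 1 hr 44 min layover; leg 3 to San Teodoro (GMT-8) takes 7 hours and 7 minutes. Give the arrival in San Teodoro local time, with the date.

Convert departure to UTC: 12:55 PM − 11:00 = 1:55 AM UTC on Sep 24.
Add 1 hour 15 minutes leg 1 → 3:10 AM UTC.
Add 6 hours 34 minutes layover in Kiritimati → 9:44 AM UTC.
Add 8 hours and 35 minutes leg 2 → 6:19 PM UTC.
Add 1 hour 44 minutes layover in Kabul → 8:03 PM UTC.
Add 7 hours and 7 minutes leg 3 → 3:10 AM UTC (Sep 25).
San Teodoro is UTC−8:00, so local arrival = 3:10 AM − 8:00 = 7:10 PM on Sep 24.

7:10 PM on Sep 24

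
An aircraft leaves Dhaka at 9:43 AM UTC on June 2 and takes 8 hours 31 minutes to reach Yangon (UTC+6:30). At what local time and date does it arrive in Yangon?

Departure is given in UTC: 9:43 AM on Jun 2.
Add 8 hours 31 minutes → 6:14 PM UTC.
Yangon is UTC+6:30: 6:14 PM + 6:30 = 12:44 AM on Jun 3.

12:44 AM on June 3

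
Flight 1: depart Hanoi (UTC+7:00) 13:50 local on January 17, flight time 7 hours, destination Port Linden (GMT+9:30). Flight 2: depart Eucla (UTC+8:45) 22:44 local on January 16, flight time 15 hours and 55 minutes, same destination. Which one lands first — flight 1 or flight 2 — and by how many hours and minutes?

the second, by 7 hours 56 minutes

Flight 1 in UTC: 13:50 − 7:00 = 06:50 on Jan 17.
+7 hours → arrive 13:50 UTC on Jan 17.
Flight 2 in UTC: 22:44 − 8:45 = 13:59 on Jan 16.
+15 hours and 55 minutes → arrive 05:54 UTC on Jan 17.
Flight 2 lands earlier by 7 hours 56 minutes.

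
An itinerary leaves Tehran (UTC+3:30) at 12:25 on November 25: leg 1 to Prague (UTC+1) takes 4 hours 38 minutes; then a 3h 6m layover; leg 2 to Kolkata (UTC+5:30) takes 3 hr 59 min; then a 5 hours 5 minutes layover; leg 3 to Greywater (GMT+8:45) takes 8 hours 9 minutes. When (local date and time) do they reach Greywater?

Convert departure to UTC: 12:25 − 3:30 = 08:55 UTC on Nov 25.
Add 4 hours and 38 minutes leg 1 → 13:33 UTC.
Add 3 hours and 6 minutes layover in Prague → 16:39 UTC.
Add 3 hours and 59 minutes leg 2 → 20:38 UTC.
Add 5 hours 5 minutes layover in Kolkata → 01:43 UTC (Nov 26).
Add 8 hours 9 minutes leg 3 → 09:52 UTC.
Greywater is UTC+8:45, so local arrival = 09:52 + 8:45 = 18:37 on Nov 26.

18:37 on November 26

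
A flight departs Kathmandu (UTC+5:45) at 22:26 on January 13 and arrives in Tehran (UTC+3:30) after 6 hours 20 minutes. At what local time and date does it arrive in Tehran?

02:31 on January 14

Convert departure to UTC: 22:26 − 5:45 = 16:41 UTC on Jan 13.
Add 6 hours and 20 minutes travel time → 23:01 UTC.
Tehran is UTC+3:30, so local arrival = 23:01 + 3:30 = 02:31 on Jan 14.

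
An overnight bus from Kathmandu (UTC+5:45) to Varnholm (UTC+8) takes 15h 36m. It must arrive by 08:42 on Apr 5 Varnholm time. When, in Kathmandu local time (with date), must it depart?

14:51 on April 4

Target arrival in UTC: 08:42 − 8:00 = 00:42 on Apr 5.
Subtract 15 hours and 36 minutes → departure 09:06 UTC on Apr 4.
Kathmandu is UTC+5:45: 09:06 + 5:45 = 14:51 on Apr 4.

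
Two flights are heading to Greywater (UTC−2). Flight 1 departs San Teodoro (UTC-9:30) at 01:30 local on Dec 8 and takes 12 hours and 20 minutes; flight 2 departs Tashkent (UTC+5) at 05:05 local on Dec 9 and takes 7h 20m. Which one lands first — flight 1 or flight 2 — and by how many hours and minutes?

the first, by 8 hours 5 minutes

Flight 1 in UTC: 01:30 + 9:30 = 11:00 on Dec 8.
+12 hours 20 minutes → arrive 23:20 UTC on Dec 8.
Flight 2 in UTC: 05:05 − 5:00 = 00:05 on Dec 9.
+7 hours and 20 minutes → arrive 07:25 UTC on Dec 9.
Flight 1 lands earlier by 8 hours 5 minutes.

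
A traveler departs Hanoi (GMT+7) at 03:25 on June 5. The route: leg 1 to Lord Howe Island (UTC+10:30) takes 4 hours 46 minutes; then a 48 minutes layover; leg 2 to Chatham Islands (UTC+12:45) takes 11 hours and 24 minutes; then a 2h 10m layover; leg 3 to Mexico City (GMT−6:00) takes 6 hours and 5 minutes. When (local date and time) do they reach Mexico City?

Convert departure to UTC: 03:25 − 7:00 = 20:25 UTC on Jun 4.
Add 4 hours and 46 minutes leg 1 → 01:11 UTC (Jun 5).
Add 48 minutes layover in Lord Howe Island → 01:59 UTC.
Add 11 hours 24 minutes leg 2 → 13:23 UTC.
Add 2 hours 10 minutes layover in Chatham Islands → 15:33 UTC.
Add 6 hours 5 minutes leg 3 → 21:38 UTC.
Mexico City is UTC−6:00, so local arrival = 21:38 − 6:00 = 15:38 on Jun 5.

15:38 on June 5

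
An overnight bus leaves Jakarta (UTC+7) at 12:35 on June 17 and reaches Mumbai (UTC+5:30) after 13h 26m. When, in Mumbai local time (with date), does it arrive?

00:31 on June 18

Convert departure to UTC: 12:35 − 7:00 = 05:35 UTC on Jun 17.
Add 13 hours 26 minutes travel time → 19:01 UTC.
Mumbai is UTC+5:30, so local arrival = 19:01 + 5:30 = 00:31 on Jun 18.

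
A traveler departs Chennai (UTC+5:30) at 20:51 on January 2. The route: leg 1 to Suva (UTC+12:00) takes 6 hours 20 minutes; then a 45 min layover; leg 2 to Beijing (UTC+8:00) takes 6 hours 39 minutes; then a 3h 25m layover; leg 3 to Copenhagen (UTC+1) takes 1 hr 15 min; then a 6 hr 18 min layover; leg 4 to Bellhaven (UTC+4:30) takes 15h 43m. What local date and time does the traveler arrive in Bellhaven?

Convert departure to UTC: 20:51 − 5:30 = 15:21 UTC on Jan 2.
Add 6 hours and 20 minutes leg 1 → 21:41 UTC.
Add 45 minutes layover in Suva → 22:26 UTC.
Add 6 hours and 39 minutes leg 2 → 05:05 UTC (Jan 3).
Add 3 hours and 25 minutes layover in Beijing → 08:30 UTC.
Add 1 hour 15 minutes leg 3 → 09:45 UTC.
Add 6 hours 18 minutes layover in Copenhagen → 16:03 UTC.
Add 15 hours and 43 minutes leg 4 → 07:46 UTC (Jan 4).
Bellhaven is UTC+4:30, so local arrival = 07:46 + 4:30 = 12:16 on Jan 4.

12:16 on January 4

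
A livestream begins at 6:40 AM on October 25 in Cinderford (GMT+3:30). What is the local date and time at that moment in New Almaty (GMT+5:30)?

In UTC: 6:40 AM − 3:30 = 3:10 AM on Oct 25.
New Almaty is UTC+5:30: 3:10 AM + 5:30 = 8:40 AM on Oct 25.

8:40 AM on October 25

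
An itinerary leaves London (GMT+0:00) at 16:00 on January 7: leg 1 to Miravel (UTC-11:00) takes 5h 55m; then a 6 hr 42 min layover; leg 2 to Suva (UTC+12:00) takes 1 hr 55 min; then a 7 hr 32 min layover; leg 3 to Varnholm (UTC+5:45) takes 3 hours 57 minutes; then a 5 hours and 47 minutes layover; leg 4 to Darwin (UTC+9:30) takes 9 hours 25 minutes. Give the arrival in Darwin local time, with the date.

London is at UTC+0, so departure is already 16:00 UTC on Jan 7.
Add 5 hours 55 minutes leg 1 → 21:55 UTC.
Add 6 hours 42 minutes layover in Miravel → 04:37 UTC (Jan 8).
Add 1 hour and 55 minutes leg 2 → 06:32 UTC.
Add 7 hours and 32 minutes layover in Suva → 14:04 UTC.
Add 3 hours 57 minutes leg 3 → 18:01 UTC.
Add 5 hours and 47 minutes layover in Varnholm → 23:48 UTC.
Add 9 hours and 25 minutes leg 4 → 09:13 UTC (Jan 9).
Darwin is UTC+9:30, so local arrival = 09:13 + 9:30 = 18:43 on Jan 9.

18:43 on January 9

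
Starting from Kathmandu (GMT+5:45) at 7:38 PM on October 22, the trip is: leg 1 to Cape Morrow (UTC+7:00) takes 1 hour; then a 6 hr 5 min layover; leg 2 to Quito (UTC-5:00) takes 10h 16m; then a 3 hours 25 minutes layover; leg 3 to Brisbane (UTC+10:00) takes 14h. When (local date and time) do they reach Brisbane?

Convert departure to UTC: 7:38 PM − 5:45 = 1:53 PM UTC on Oct 22.
Add 1 hour leg 1 → 2:53 PM UTC.
Add 6 hours and 5 minutes layover in Cape Morrow → 8:58 PM UTC.
Add 10 hours 16 minutes leg 2 → 7:14 AM UTC (Oct 23).
Add 3 hours and 25 minutes layover in Quito → 10:39 AM UTC.
Add 14 hours leg 3 → 12:39 AM UTC (Oct 24).
Brisbane is UTC+10:00, so local arrival = 12:39 AM + 10:00 = 10:39 AM on Oct 24.

10:39 AM on October 24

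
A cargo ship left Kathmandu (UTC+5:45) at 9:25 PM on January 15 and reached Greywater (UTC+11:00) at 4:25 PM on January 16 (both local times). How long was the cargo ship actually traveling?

13 hours 45 minutes

Departure in UTC: 9:25 PM − 5:45 = 3:40 PM on Jan 15.
Arrival in UTC: 4:25 PM − 11:00 = 5:25 AM on Jan 16.
Elapsed = 5:25 AM − 3:40 PM (+1 day) = 13 hours 45 minutes.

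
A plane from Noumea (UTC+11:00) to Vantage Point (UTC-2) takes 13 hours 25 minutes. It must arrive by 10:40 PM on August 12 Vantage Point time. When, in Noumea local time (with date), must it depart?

10:15 PM on August 12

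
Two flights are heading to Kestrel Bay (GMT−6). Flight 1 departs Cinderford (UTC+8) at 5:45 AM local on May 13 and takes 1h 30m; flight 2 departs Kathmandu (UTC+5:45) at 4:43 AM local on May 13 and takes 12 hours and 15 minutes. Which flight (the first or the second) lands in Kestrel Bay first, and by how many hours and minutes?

the first, by 11 hours 58 minutes

Flight 1 in UTC: 5:45 AM − 8:00 = 9:45 PM on May 12.
+1 hour 30 minutes → arrive 11:15 PM UTC on May 12.
Flight 2 in UTC: 4:43 AM − 5:45 = 10:58 PM on May 12.
+12 hours and 15 minutes → arrive 11:13 AM UTC on May 13.
Flight 1 lands earlier by 11 hours 58 minutes.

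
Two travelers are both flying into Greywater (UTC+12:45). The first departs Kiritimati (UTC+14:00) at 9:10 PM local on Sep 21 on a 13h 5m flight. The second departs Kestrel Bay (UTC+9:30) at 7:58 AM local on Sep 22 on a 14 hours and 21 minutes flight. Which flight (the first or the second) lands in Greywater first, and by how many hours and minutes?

Flight 1 in UTC: 9:10 PM − 14:00 = 7:10 AM on Sep 21.
+13 hours and 5 minutes → arrive 8:15 PM UTC on Sep 21.
Flight 2 in UTC: 7:58 AM − 9:30 = 10:28 PM on Sep 21.
+14 hours 21 minutes → arrive 12:49 PM UTC on Sep 22.
Flight 1 lands earlier by 16 hours 34 minutes.

the first, by 16 hours 34 minutes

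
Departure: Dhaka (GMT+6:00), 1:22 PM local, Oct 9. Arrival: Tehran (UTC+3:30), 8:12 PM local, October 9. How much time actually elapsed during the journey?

Tehran is 2:30 behind Dhaka.
Clock-face elapsed time (ignoring zones) is 6 hours 50 minutes.
Actual elapsed = 6 hours 50 minutes + 2:30 = 9 hours 20 minutes.

9 hours 20 minutes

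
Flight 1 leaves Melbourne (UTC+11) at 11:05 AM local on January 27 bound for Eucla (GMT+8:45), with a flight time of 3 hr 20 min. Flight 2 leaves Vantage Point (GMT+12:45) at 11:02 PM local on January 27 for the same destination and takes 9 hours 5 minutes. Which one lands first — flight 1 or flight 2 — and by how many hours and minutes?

the first, by 15 hours 57 minutes

Flight 1 in UTC: 11:05 AM − 11:00 = 12:05 AM on Jan 27.
+3 hours and 20 minutes → arrive 3:25 AM UTC on Jan 27.
Flight 2 in UTC: 11:02 PM − 12:45 = 10:17 AM on Jan 27.
+9 hours 5 minutes → arrive 7:22 PM UTC on Jan 27.
Flight 1 lands earlier by 15 hours 57 minutes.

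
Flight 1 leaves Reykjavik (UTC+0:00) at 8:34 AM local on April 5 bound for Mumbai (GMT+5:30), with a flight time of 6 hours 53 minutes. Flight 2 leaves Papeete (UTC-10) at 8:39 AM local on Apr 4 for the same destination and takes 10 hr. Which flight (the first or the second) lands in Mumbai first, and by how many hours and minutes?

Flight 1 departs at 8:34 AM UTC (Apr 5).
+6 hours 53 minutes → arrive 3:27 PM UTC on Apr 5.
Flight 2 in UTC: 8:39 AM + 10:00 = 6:39 PM on Apr 4.
+10 hours → arrive 4:39 AM UTC on Apr 5.
Flight 2 lands earlier by 10 hours 48 minutes.

the second, by 10 hours 48 minutes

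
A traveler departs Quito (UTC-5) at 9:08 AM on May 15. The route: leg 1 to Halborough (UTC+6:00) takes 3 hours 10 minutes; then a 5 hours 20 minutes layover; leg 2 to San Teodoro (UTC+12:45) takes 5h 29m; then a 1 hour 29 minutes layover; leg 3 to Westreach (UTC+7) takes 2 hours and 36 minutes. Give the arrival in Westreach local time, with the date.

3:12 PM on May 16

Convert departure to UTC: 9:08 AM + 5:00 = 2:08 PM UTC on May 15.
Add 3 hours and 10 minutes leg 1 → 5:18 PM UTC.
Add 5 hours 20 minutes layover in Halborough → 10:38 PM UTC.
Add 5 hours 29 minutes leg 2 → 4:07 AM UTC (May 16).
Add 1 hour and 29 minutes layover in San Teodoro → 5:36 AM UTC.
Add 2 hours 36 minutes leg 3 → 8:12 AM UTC.
Westreach is UTC+7:00, so local arrival = 8:12 AM + 7:00 = 3:12 PM on May 16.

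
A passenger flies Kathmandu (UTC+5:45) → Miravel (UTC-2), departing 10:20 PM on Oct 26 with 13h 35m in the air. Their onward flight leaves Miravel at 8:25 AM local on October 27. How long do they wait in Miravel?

4 hours 15 minutes

Convert departure to UTC: 10:20 PM − 5:45 = 4:35 PM UTC on Oct 26.
Add 13 hours and 35 minutes flight time → 6:10 AM UTC (Oct 27).
Miravel is UTC−2:00, so local arrival = 6:10 AM − 2:00 = 4:10 AM on Oct 27.
Layover = 8:25 AM − 4:10 AM = 4 hours 15 minutes.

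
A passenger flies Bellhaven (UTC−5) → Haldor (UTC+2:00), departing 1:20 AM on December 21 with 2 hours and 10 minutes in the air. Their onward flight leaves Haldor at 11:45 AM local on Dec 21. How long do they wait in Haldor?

1 hour 15 minutes

Convert departure to UTC: 1:20 AM + 5:00 = 6:20 AM UTC on Dec 21.
Add 2 hours and 10 minutes flight time → 8:30 AM UTC.
Haldor is UTC+2:00, so local arrival = 8:30 AM + 2:00 = 10:30 AM on Dec 21.
Layover = 11:45 AM − 10:30 AM = 1 hour 15 minutes.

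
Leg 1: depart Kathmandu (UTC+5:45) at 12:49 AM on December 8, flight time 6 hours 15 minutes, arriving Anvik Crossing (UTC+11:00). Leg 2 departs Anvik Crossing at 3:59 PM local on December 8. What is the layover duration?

Convert departure to UTC: 12:49 AM − 5:45 = 7:04 PM UTC on Dec 7.
Add 6 hours and 15 minutes flight time → 1:19 AM UTC (Dec 8).
Anvik Crossing is UTC+11:00, so local arrival = 1:19 AM + 11:00 = 12:19 PM on Dec 8.
Layover = 3:59 PM − 12:19 PM = 3 hours 40 minutes.

3 hours 40 minutes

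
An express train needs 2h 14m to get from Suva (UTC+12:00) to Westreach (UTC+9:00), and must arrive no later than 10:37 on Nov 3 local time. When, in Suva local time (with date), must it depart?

11:23 on Nov 3

Target arrival in UTC: 10:37 − 9:00 = 01:37 on Nov 3.
Subtract 2 hours 14 minutes → departure 23:23 UTC on Nov 2.
Suva is UTC+12:00: 23:23 + 12:00 = 11:23 on Nov 3.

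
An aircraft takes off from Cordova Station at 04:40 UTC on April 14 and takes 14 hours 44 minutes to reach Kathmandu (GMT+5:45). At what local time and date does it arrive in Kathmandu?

01:09 on April 15

Departure is given in UTC: 04:40 on Apr 14.
Add 14 hours and 44 minutes → 19:24 UTC.
Kathmandu is UTC+5:45: 19:24 + 5:45 = 01:09 on Apr 15.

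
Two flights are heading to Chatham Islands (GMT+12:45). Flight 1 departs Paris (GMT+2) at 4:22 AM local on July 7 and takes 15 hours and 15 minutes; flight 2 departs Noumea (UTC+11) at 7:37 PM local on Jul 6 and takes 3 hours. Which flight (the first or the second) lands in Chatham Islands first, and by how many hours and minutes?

the second, by 30 hours

Flight 1 in UTC: 4:22 AM − 2:00 = 2:22 AM on Jul 7.
+15 hours 15 minutes → arrive 5:37 PM UTC on Jul 7.
Flight 2 in UTC: 7:37 PM − 11:00 = 8:37 AM on Jul 6.
+3 hours → arrive 11:37 AM UTC on Jul 6.
Flight 2 lands earlier by 30 hours.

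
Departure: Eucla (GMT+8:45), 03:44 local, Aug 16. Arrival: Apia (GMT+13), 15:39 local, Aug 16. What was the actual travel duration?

7 hours 40 minutes

Departure in UTC: 03:44 − 8:45 = 18:59 on Aug 15.
Arrival in UTC: 15:39 − 13:00 = 02:39 on Aug 16.
Elapsed = 02:39 − 18:59 (+1 day) = 7 hours 40 minutes.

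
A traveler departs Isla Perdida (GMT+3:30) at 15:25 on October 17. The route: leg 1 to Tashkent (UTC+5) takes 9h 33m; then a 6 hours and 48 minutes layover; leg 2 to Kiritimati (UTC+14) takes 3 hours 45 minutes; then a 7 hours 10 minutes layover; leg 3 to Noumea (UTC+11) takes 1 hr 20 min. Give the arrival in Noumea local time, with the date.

03:31 on October 19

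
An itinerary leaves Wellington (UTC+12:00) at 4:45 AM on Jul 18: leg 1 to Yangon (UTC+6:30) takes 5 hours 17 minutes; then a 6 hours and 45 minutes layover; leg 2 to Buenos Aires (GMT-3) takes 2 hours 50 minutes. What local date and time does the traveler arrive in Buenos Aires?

4:37 AM on Jul 18

Convert departure to UTC: 4:45 AM − 12:00 = 4:45 PM UTC on Jul 17.
Add 5 hours 17 minutes leg 1 → 10:02 PM UTC.
Add 6 hours and 45 minutes layover in Yangon → 4:47 AM UTC (Jul 18).
Add 2 hours and 50 minutes leg 2 → 7:37 AM UTC.
Buenos Aires is UTC−3:00, so local arrival = 7:37 AM − 3:00 = 4:37 AM on Jul 18.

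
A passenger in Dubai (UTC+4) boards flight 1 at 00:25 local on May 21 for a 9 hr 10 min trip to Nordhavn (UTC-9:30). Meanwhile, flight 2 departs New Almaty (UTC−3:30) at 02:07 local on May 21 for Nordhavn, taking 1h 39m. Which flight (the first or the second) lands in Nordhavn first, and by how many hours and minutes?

the first, by 1 hour 41 minutes

Flight 1 in UTC: 00:25 − 4:00 = 20:25 on May 20.
+9 hours 10 minutes → arrive 05:35 UTC on May 21.
Flight 2 in UTC: 02:07 + 3:30 = 05:37 on May 21.
+1 hour and 39 minutes → arrive 07:16 UTC on May 21.
Flight 1 lands earlier by 1 hour 41 minutes.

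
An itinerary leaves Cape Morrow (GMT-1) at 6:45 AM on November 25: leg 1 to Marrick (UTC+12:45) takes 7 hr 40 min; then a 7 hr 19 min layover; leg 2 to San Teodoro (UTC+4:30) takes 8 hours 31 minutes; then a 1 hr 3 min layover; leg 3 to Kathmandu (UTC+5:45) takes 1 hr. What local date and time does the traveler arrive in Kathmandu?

Convert departure to UTC: 6:45 AM + 1:00 = 7:45 AM UTC on Nov 25.
Add 7 hours 40 minutes leg 1 → 3:25 PM UTC.
Add 7 hours 19 minutes layover in Marrick → 10:44 PM UTC.
Add 8 hours and 31 minutes leg 2 → 7:15 AM UTC (Nov 26).
Add 1 hour and 3 minutes layover in San Teodoro → 8:18 AM UTC.
Add 1 hour leg 3 → 9:18 AM UTC.
Kathmandu is UTC+5:45, so local arrival = 9:18 AM + 5:45 = 3:03 PM on Nov 26.

3:03 PM on November 26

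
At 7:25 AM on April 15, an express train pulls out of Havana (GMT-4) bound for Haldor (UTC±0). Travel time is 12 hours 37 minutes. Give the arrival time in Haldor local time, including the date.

12:02 AM on April 16

Convert departure to UTC: 7:25 AM + 4:00 = 11:25 AM UTC on Apr 15.
Add 12 hours and 37 minutes travel time → 12:02 AM UTC (Apr 16).
Haldor is UTC+0, so local arrival is the same: 12:02 AM on Apr 16.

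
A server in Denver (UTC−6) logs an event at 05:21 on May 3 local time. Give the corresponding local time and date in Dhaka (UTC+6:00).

17:21 on May 3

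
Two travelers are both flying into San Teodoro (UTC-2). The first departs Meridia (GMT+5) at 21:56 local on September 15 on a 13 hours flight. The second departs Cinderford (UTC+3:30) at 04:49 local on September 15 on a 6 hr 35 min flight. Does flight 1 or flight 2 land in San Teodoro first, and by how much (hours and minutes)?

Flight 1 in UTC: 21:56 − 5:00 = 16:56 on Sep 15.
+13 hours → arrive 05:56 UTC on Sep 16.
Flight 2 in UTC: 04:49 − 3:30 = 01:19 on Sep 15.
+6 hours and 35 minutes → arrive 07:54 UTC on Sep 15.
Flight 2 lands earlier by 22 hours 2 minutes.

the second, by 22 hours 2 minutes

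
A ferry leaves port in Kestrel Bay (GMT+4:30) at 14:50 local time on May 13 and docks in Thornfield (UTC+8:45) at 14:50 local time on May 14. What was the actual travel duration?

Thornfield is 4:15 ahead of Kestrel Bay.
Clock-face elapsed time (ignoring zones) is 24 hours.
Actual elapsed = 24 hours − 4:15 = 19 hours 45 minutes.

19 hours 45 minutes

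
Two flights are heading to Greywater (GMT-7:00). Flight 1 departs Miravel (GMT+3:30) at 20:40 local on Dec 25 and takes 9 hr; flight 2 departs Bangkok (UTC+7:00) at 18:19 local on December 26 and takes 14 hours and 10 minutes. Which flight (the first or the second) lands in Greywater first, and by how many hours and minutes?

Flight 1 in UTC: 20:40 − 3:30 = 17:10 on Dec 25.
+9 hours → arrive 02:10 UTC on Dec 26.
Flight 2 in UTC: 18:19 − 7:00 = 11:19 on Dec 26.
+14 hours 10 minutes → arrive 01:29 UTC on Dec 27.
Flight 1 lands earlier by 23 hours 19 minutes.

the first, by 23 hours 19 minutes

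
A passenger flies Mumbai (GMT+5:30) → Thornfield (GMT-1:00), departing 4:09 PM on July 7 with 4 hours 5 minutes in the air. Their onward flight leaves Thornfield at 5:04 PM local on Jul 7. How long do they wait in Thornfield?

3 hours 20 minutes

Convert departure to UTC: 4:09 PM − 5:30 = 10:39 AM UTC on Jul 7.
Add 4 hours 5 minutes flight time → 2:44 PM UTC.
Thornfield is UTC−1:00, so local arrival = 2:44 PM − 1:00 = 1:44 PM on Jul 7.
Layover = 5:04 PM − 1:44 PM = 3 hours 20 minutes.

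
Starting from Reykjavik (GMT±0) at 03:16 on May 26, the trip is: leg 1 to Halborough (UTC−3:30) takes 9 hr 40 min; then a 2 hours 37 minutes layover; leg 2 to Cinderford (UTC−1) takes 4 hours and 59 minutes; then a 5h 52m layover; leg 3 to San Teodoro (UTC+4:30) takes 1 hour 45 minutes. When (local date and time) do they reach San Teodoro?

08:39 on May 27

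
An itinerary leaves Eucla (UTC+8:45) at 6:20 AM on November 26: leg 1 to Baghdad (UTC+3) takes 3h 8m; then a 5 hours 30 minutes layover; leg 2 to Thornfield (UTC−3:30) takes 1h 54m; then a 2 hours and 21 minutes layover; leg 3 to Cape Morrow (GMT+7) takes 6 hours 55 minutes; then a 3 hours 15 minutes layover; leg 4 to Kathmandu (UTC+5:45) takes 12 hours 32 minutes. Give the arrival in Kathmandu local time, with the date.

Convert departure to UTC: 6:20 AM − 8:45 = 9:35 PM UTC on Nov 25.
Add 3 hours 8 minutes leg 1 → 12:43 AM UTC (Nov 26).
Add 5 hours and 30 minutes layover in Baghdad → 6:13 AM UTC.
Add 1 hour and 54 minutes leg 2 → 8:07 AM UTC.
Add 2 hours 21 minutes layover in Thornfield → 10:28 AM UTC.
Add 6 hours 55 minutes leg 3 → 5:23 PM UTC.
Add 3 hours and 15 minutes layover in Cape Morrow → 8:38 PM UTC.
Add 12 hours 32 minutes leg 4 → 9:10 AM UTC (Nov 27).
Kathmandu is UTC+5:45, so local arrival = 9:10 AM + 5:45 = 2:55 PM on Nov 27.

2:55 PM on November 27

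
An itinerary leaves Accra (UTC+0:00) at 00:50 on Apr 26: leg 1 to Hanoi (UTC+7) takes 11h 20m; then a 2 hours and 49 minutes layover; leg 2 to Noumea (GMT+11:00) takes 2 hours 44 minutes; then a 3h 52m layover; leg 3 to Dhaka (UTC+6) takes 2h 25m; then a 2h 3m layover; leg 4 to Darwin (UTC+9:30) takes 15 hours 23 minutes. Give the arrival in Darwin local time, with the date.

Accra is at UTC+0, so departure is already 00:50 UTC on Apr 26.
Add 11 hours and 20 minutes leg 1 → 12:10 UTC.
Add 2 hours 49 minutes layover in Hanoi → 14:59 UTC.
Add 2 hours 44 minutes leg 2 → 17:43 UTC.
Add 3 hours and 52 minutes layover in Noumea → 21:35 UTC.
Add 2 hours 25 minutes leg 3 → 00:00 UTC (Apr 27).
Add 2 hours and 3 minutes layover in Dhaka → 02:03 UTC.
Add 15 hours and 23 minutes leg 4 → 17:26 UTC.
Darwin is UTC+9:30, so local arrival = 17:26 + 9:30 = 02:56 on Apr 28.

02:56 on April 28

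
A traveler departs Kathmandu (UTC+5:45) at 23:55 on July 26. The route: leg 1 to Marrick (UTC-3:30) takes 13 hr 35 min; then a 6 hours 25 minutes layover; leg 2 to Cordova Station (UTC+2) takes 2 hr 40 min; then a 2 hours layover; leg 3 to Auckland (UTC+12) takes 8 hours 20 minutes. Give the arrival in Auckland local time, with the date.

15:10 on Jul 28

Convert departure to UTC: 23:55 − 5:45 = 18:10 UTC on Jul 26.
Add 13 hours and 35 minutes leg 1 → 07:45 UTC (Jul 27).
Add 6 hours and 25 minutes layover in Marrick → 14:10 UTC.
Add 2 hours 40 minutes leg 2 → 16:50 UTC.
Add 2 hours layover in Cordova Station → 18:50 UTC.
Add 8 hours 20 minutes leg 3 → 03:10 UTC (Jul 28).
Auckland is UTC+12:00, so local arrival = 03:10 + 12:00 = 15:10 on Jul 28.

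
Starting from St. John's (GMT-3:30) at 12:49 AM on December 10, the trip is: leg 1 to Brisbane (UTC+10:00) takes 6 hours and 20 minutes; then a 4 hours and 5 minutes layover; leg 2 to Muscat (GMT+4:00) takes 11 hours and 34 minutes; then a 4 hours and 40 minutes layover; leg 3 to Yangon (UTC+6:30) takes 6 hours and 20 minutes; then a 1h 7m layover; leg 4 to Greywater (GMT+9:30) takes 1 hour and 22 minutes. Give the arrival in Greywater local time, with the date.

1:17 AM on Dec 12

Convert departure to UTC: 12:49 AM + 3:30 = 4:19 AM UTC on Dec 10.
Add 6 hours 20 minutes leg 1 → 10:39 AM UTC.
Add 4 hours and 5 minutes layover in Brisbane → 2:44 PM UTC.
Add 11 hours and 34 minutes leg 2 → 2:18 AM UTC (Dec 11).
Add 4 hours 40 minutes layover in Muscat → 6:58 AM UTC.
Add 6 hours and 20 minutes leg 3 → 1:18 PM UTC.
Add 1 hour and 7 minutes layover in Yangon → 2:25 PM UTC.
Add 1 hour and 22 minutes leg 4 → 3:47 PM UTC.
Greywater is UTC+9:30, so local arrival = 3:47 PM + 9:30 = 1:17 AM on Dec 12.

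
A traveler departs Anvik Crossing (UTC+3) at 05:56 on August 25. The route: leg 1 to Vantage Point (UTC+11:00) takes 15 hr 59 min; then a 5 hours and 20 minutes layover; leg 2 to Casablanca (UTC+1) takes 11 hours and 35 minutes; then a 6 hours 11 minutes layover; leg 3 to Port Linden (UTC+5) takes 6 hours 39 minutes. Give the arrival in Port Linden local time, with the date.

05:40 on Aug 27

Convert departure to UTC: 05:56 − 3:00 = 02:56 UTC on Aug 25.
Add 15 hours and 59 minutes leg 1 → 18:55 UTC.
Add 5 hours and 20 minutes layover in Vantage Point → 00:15 UTC (Aug 26).
Add 11 hours 35 minutes leg 2 → 11:50 UTC.
Add 6 hours 11 minutes layover in Casablanca → 18:01 UTC.
Add 6 hours 39 minutes leg 3 → 00:40 UTC (Aug 27).
Port Linden is UTC+5:00, so local arrival = 00:40 + 5:00 = 05:40 on Aug 27.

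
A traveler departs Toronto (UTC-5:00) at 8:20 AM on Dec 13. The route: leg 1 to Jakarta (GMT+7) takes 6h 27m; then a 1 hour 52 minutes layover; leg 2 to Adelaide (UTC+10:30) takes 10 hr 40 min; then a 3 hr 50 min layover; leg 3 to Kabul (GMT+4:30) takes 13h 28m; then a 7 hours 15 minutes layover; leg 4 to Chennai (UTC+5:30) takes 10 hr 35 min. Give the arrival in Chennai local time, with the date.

Convert departure to UTC: 8:20 AM + 5:00 = 1:20 PM UTC on Dec 13.
Add 6 hours and 27 minutes leg 1 → 7:47 PM UTC.
Add 1 hour 52 minutes layover in Jakarta → 9:39 PM UTC.
Add 10 hours and 40 minutes leg 2 → 8:19 AM UTC (Dec 14).
Add 3 hours 50 minutes layover in Adelaide → 12:09 PM UTC.
Add 13 hours 28 minutes leg 3 → 1:37 AM UTC (Dec 15).
Add 7 hours and 15 minutes layover in Kabul → 8:52 AM UTC.
Add 10 hours 35 minutes leg 4 → 7:27 PM UTC.
Chennai is UTC+5:30, so local arrival = 7:27 PM + 5:30 = 12:57 AM on Dec 16.

12:57 AM on Dec 16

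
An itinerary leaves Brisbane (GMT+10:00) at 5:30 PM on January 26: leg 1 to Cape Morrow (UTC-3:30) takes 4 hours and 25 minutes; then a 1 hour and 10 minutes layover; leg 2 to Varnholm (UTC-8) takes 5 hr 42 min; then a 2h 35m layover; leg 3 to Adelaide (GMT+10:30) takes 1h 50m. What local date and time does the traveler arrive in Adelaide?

Convert departure to UTC: 5:30 PM − 10:00 = 7:30 AM UTC on Jan 26.
Add 4 hours 25 minutes leg 1 → 11:55 AM UTC.
Add 1 hour 10 minutes layover in Cape Morrow → 1:05 PM UTC.
Add 5 hours 42 minutes leg 2 → 6:47 PM UTC.
Add 2 hours 35 minutes layover in Varnholm → 9:22 PM UTC.
Add 1 hour and 50 minutes leg 3 → 11:12 PM UTC.
Adelaide is UTC+10:30, so local arrival = 11:12 PM + 10:30 = 9:42 AM on Jan 27.

9:42 AM on January 27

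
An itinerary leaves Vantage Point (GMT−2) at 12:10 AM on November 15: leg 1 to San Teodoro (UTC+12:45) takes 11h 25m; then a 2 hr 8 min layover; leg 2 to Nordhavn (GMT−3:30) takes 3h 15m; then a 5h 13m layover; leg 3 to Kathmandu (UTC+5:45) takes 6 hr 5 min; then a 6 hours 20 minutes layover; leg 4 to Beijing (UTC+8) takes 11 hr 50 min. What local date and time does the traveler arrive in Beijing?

Convert departure to UTC: 12:10 AM + 2:00 = 2:10 AM UTC on Nov 15.
Add 11 hours and 25 minutes leg 1 → 1:35 PM UTC.
Add 2 hours and 8 minutes layover in San Teodoro → 3:43 PM UTC.
Add 3 hours 15 minutes leg 2 → 6:58 PM UTC.
Add 5 hours 13 minutes layover in Nordhavn → 12:11 AM UTC (Nov 16).
Add 6 hours and 5 minutes leg 3 → 6:16 AM UTC.
Add 6 hours 20 minutes layover in Kathmandu → 12:36 PM UTC.
Add 11 hours 50 minutes leg 4 → 12:26 AM UTC (Nov 17).
Beijing is UTC+8:00, so local arrival = 12:26 AM + 8:00 = 8:26 AM on Nov 17.

8:26 AM on Nov 17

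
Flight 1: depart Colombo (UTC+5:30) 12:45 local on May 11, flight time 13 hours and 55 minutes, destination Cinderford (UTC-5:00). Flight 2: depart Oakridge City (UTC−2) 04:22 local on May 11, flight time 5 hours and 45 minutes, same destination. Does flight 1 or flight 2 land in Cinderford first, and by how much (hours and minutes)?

the second, by 9 hours 3 minutes

Flight 1 in UTC: 12:45 − 5:30 = 07:15 on May 11.
+13 hours 55 minutes → arrive 21:10 UTC on May 11.
Flight 2 in UTC: 04:22 + 2:00 = 06:22 on May 11.
+5 hours 45 minutes → arrive 12:07 UTC on May 11.
Flight 2 lands earlier by 9 hours 3 minutes.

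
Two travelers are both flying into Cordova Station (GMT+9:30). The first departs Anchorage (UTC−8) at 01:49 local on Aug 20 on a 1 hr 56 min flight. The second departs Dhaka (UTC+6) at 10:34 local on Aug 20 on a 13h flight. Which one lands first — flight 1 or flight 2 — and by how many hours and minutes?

the first, by 5 hours 49 minutes

Flight 1 in UTC: 01:49 + 8:00 = 09:49 on Aug 20.
+1 hour and 56 minutes → arrive 11:45 UTC on Aug 20.
Flight 2 in UTC: 10:34 − 6:00 = 04:34 on Aug 20.
+13 hours → arrive 17:34 UTC on Aug 20.
Flight 1 lands earlier by 5 hours 49 minutes.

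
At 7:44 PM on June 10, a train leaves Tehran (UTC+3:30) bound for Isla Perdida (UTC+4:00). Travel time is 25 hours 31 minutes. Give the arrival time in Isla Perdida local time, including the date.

Convert departure to UTC: 7:44 PM − 3:30 = 4:14 PM UTC on Jun 10.
Add 25 hours and 31 minutes travel time → 5:45 PM UTC (Jun 11).
Isla Perdida is UTC+4:00, so local arrival = 5:45 PM + 4:00 = 9:45 PM on Jun 11.

9:45 PM on June 11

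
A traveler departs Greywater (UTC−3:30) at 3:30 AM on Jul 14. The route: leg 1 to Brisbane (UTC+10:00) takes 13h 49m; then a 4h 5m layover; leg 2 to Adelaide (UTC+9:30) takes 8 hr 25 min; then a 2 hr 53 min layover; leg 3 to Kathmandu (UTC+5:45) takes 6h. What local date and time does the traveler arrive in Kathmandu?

11:57 PM on July 15

Convert departure to UTC: 3:30 AM + 3:30 = 7:00 AM UTC on Jul 14.
Add 13 hours 49 minutes leg 1 → 8:49 PM UTC.
Add 4 hours and 5 minutes layover in Brisbane → 12:54 AM UTC (Jul 15).
Add 8 hours and 25 minutes leg 2 → 9:19 AM UTC.
Add 2 hours 53 minutes layover in Adelaide → 12:12 PM UTC.
Add 6 hours leg 3 → 6:12 PM UTC.
Kathmandu is UTC+5:45, so local arrival = 6:12 PM + 5:45 = 11:57 PM on Jul 15.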